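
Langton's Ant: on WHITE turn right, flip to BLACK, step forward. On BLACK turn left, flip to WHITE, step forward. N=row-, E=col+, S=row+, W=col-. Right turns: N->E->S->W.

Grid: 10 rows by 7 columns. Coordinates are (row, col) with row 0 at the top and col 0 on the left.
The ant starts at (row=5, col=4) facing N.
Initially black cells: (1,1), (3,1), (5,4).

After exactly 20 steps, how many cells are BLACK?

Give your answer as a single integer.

Answer: 9

Derivation:
Step 1: on BLACK (5,4): turn L to W, flip to white, move to (5,3). |black|=2
Step 2: on WHITE (5,3): turn R to N, flip to black, move to (4,3). |black|=3
Step 3: on WHITE (4,3): turn R to E, flip to black, move to (4,4). |black|=4
Step 4: on WHITE (4,4): turn R to S, flip to black, move to (5,4). |black|=5
Step 5: on WHITE (5,4): turn R to W, flip to black, move to (5,3). |black|=6
Step 6: on BLACK (5,3): turn L to S, flip to white, move to (6,3). |black|=5
Step 7: on WHITE (6,3): turn R to W, flip to black, move to (6,2). |black|=6
Step 8: on WHITE (6,2): turn R to N, flip to black, move to (5,2). |black|=7
Step 9: on WHITE (5,2): turn R to E, flip to black, move to (5,3). |black|=8
Step 10: on WHITE (5,3): turn R to S, flip to black, move to (6,3). |black|=9
Step 11: on BLACK (6,3): turn L to E, flip to white, move to (6,4). |black|=8
Step 12: on WHITE (6,4): turn R to S, flip to black, move to (7,4). |black|=9
Step 13: on WHITE (7,4): turn R to W, flip to black, move to (7,3). |black|=10
Step 14: on WHITE (7,3): turn R to N, flip to black, move to (6,3). |black|=11
Step 15: on WHITE (6,3): turn R to E, flip to black, move to (6,4). |black|=12
Step 16: on BLACK (6,4): turn L to N, flip to white, move to (5,4). |black|=11
Step 17: on BLACK (5,4): turn L to W, flip to white, move to (5,3). |black|=10
Step 18: on BLACK (5,3): turn L to S, flip to white, move to (6,3). |black|=9
Step 19: on BLACK (6,3): turn L to E, flip to white, move to (6,4). |black|=8
Step 20: on WHITE (6,4): turn R to S, flip to black, move to (7,4). |black|=9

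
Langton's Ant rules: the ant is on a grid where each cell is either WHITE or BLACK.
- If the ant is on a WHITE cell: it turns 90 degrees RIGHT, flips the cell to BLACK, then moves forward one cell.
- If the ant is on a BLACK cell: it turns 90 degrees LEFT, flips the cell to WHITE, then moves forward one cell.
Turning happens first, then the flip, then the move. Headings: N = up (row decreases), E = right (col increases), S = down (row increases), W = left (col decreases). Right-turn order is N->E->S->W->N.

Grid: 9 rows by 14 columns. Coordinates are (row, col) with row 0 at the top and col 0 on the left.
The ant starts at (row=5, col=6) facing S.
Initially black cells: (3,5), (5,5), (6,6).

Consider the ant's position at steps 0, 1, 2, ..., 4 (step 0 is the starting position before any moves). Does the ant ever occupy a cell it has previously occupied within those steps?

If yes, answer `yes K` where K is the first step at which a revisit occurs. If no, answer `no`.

Step 1: on WHITE (5,6): turn R to W, flip to black, move to (5,5). |black|=4 — new cell
Step 2: on BLACK (5,5): turn L to S, flip to white, move to (6,5). |black|=3 — new cell
Step 3: on WHITE (6,5): turn R to W, flip to black, move to (6,4). |black|=4 — new cell
Step 4: on WHITE (6,4): turn R to N, flip to black, move to (5,4). |black|=5 — new cell
No revisit within 4 steps.

Answer: no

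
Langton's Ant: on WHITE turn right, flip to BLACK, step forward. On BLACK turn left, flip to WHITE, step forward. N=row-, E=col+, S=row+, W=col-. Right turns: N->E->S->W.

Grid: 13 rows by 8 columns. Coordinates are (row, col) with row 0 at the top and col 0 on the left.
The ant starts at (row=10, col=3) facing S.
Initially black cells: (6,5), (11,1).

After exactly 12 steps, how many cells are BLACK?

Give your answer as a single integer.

Answer: 10

Derivation:
Step 1: on WHITE (10,3): turn R to W, flip to black, move to (10,2). |black|=3
Step 2: on WHITE (10,2): turn R to N, flip to black, move to (9,2). |black|=4
Step 3: on WHITE (9,2): turn R to E, flip to black, move to (9,3). |black|=5
Step 4: on WHITE (9,3): turn R to S, flip to black, move to (10,3). |black|=6
Step 5: on BLACK (10,3): turn L to E, flip to white, move to (10,4). |black|=5
Step 6: on WHITE (10,4): turn R to S, flip to black, move to (11,4). |black|=6
Step 7: on WHITE (11,4): turn R to W, flip to black, move to (11,3). |black|=7
Step 8: on WHITE (11,3): turn R to N, flip to black, move to (10,3). |black|=8
Step 9: on WHITE (10,3): turn R to E, flip to black, move to (10,4). |black|=9
Step 10: on BLACK (10,4): turn L to N, flip to white, move to (9,4). |black|=8
Step 11: on WHITE (9,4): turn R to E, flip to black, move to (9,5). |black|=9
Step 12: on WHITE (9,5): turn R to S, flip to black, move to (10,5). |black|=10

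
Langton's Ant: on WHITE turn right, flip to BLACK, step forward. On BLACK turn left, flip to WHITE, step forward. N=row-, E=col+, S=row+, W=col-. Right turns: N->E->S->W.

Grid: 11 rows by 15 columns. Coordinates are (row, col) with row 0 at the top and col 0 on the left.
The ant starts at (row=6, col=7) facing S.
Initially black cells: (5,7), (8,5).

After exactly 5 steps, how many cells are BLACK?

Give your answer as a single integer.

Step 1: on WHITE (6,7): turn R to W, flip to black, move to (6,6). |black|=3
Step 2: on WHITE (6,6): turn R to N, flip to black, move to (5,6). |black|=4
Step 3: on WHITE (5,6): turn R to E, flip to black, move to (5,7). |black|=5
Step 4: on BLACK (5,7): turn L to N, flip to white, move to (4,7). |black|=4
Step 5: on WHITE (4,7): turn R to E, flip to black, move to (4,8). |black|=5

Answer: 5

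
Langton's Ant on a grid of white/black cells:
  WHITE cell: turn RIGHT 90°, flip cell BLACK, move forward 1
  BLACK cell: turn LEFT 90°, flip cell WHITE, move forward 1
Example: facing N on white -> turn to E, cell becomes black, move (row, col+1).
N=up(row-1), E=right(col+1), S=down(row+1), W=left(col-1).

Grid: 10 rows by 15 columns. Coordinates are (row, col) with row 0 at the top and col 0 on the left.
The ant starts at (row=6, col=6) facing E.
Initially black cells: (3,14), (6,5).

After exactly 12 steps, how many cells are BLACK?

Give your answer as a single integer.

Answer: 10

Derivation:
Step 1: on WHITE (6,6): turn R to S, flip to black, move to (7,6). |black|=3
Step 2: on WHITE (7,6): turn R to W, flip to black, move to (7,5). |black|=4
Step 3: on WHITE (7,5): turn R to N, flip to black, move to (6,5). |black|=5
Step 4: on BLACK (6,5): turn L to W, flip to white, move to (6,4). |black|=4
Step 5: on WHITE (6,4): turn R to N, flip to black, move to (5,4). |black|=5
Step 6: on WHITE (5,4): turn R to E, flip to black, move to (5,5). |black|=6
Step 7: on WHITE (5,5): turn R to S, flip to black, move to (6,5). |black|=7
Step 8: on WHITE (6,5): turn R to W, flip to black, move to (6,4). |black|=8
Step 9: on BLACK (6,4): turn L to S, flip to white, move to (7,4). |black|=7
Step 10: on WHITE (7,4): turn R to W, flip to black, move to (7,3). |black|=8
Step 11: on WHITE (7,3): turn R to N, flip to black, move to (6,3). |black|=9
Step 12: on WHITE (6,3): turn R to E, flip to black, move to (6,4). |black|=10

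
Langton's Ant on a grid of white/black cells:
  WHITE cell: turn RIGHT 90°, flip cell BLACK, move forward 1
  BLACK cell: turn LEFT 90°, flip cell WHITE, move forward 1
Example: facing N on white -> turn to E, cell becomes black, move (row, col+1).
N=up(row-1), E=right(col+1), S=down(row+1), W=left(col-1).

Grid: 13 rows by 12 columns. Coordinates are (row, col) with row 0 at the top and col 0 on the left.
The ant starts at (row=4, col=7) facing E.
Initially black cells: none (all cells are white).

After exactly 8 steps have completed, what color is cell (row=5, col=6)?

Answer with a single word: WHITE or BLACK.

Answer: BLACK

Derivation:
Step 1: on WHITE (4,7): turn R to S, flip to black, move to (5,7). |black|=1
Step 2: on WHITE (5,7): turn R to W, flip to black, move to (5,6). |black|=2
Step 3: on WHITE (5,6): turn R to N, flip to black, move to (4,6). |black|=3
Step 4: on WHITE (4,6): turn R to E, flip to black, move to (4,7). |black|=4
Step 5: on BLACK (4,7): turn L to N, flip to white, move to (3,7). |black|=3
Step 6: on WHITE (3,7): turn R to E, flip to black, move to (3,8). |black|=4
Step 7: on WHITE (3,8): turn R to S, flip to black, move to (4,8). |black|=5
Step 8: on WHITE (4,8): turn R to W, flip to black, move to (4,7). |black|=6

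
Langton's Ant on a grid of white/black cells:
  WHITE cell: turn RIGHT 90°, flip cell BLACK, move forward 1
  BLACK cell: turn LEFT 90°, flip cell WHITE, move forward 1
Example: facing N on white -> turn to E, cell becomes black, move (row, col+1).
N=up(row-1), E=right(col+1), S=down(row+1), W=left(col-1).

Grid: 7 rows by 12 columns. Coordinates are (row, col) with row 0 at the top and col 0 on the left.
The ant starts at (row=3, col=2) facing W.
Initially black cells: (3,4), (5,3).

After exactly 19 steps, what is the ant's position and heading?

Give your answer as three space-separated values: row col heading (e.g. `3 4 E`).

Step 1: on WHITE (3,2): turn R to N, flip to black, move to (2,2). |black|=3
Step 2: on WHITE (2,2): turn R to E, flip to black, move to (2,3). |black|=4
Step 3: on WHITE (2,3): turn R to S, flip to black, move to (3,3). |black|=5
Step 4: on WHITE (3,3): turn R to W, flip to black, move to (3,2). |black|=6
Step 5: on BLACK (3,2): turn L to S, flip to white, move to (4,2). |black|=5
Step 6: on WHITE (4,2): turn R to W, flip to black, move to (4,1). |black|=6
Step 7: on WHITE (4,1): turn R to N, flip to black, move to (3,1). |black|=7
Step 8: on WHITE (3,1): turn R to E, flip to black, move to (3,2). |black|=8
Step 9: on WHITE (3,2): turn R to S, flip to black, move to (4,2). |black|=9
Step 10: on BLACK (4,2): turn L to E, flip to white, move to (4,3). |black|=8
Step 11: on WHITE (4,3): turn R to S, flip to black, move to (5,3). |black|=9
Step 12: on BLACK (5,3): turn L to E, flip to white, move to (5,4). |black|=8
Step 13: on WHITE (5,4): turn R to S, flip to black, move to (6,4). |black|=9
Step 14: on WHITE (6,4): turn R to W, flip to black, move to (6,3). |black|=10
Step 15: on WHITE (6,3): turn R to N, flip to black, move to (5,3). |black|=11
Step 16: on WHITE (5,3): turn R to E, flip to black, move to (5,4). |black|=12
Step 17: on BLACK (5,4): turn L to N, flip to white, move to (4,4). |black|=11
Step 18: on WHITE (4,4): turn R to E, flip to black, move to (4,5). |black|=12
Step 19: on WHITE (4,5): turn R to S, flip to black, move to (5,5). |black|=13

Answer: 5 5 S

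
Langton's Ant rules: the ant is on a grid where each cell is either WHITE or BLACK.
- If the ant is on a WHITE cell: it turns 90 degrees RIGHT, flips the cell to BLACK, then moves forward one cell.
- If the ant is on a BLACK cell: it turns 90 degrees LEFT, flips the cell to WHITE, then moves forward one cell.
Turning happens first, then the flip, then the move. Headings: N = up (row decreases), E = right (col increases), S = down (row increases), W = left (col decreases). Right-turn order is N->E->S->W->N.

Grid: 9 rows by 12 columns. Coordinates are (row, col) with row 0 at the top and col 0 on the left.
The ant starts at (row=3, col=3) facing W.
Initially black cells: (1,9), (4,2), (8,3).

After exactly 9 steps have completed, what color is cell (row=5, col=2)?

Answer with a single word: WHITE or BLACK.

Answer: BLACK

Derivation:
Step 1: on WHITE (3,3): turn R to N, flip to black, move to (2,3). |black|=4
Step 2: on WHITE (2,3): turn R to E, flip to black, move to (2,4). |black|=5
Step 3: on WHITE (2,4): turn R to S, flip to black, move to (3,4). |black|=6
Step 4: on WHITE (3,4): turn R to W, flip to black, move to (3,3). |black|=7
Step 5: on BLACK (3,3): turn L to S, flip to white, move to (4,3). |black|=6
Step 6: on WHITE (4,3): turn R to W, flip to black, move to (4,2). |black|=7
Step 7: on BLACK (4,2): turn L to S, flip to white, move to (5,2). |black|=6
Step 8: on WHITE (5,2): turn R to W, flip to black, move to (5,1). |black|=7
Step 9: on WHITE (5,1): turn R to N, flip to black, move to (4,1). |black|=8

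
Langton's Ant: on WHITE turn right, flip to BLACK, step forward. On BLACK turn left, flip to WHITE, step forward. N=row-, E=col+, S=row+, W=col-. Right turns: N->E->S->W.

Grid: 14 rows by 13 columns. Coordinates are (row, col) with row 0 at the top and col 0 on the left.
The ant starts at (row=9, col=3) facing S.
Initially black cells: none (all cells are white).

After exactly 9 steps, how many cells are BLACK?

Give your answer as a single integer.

Step 1: on WHITE (9,3): turn R to W, flip to black, move to (9,2). |black|=1
Step 2: on WHITE (9,2): turn R to N, flip to black, move to (8,2). |black|=2
Step 3: on WHITE (8,2): turn R to E, flip to black, move to (8,3). |black|=3
Step 4: on WHITE (8,3): turn R to S, flip to black, move to (9,3). |black|=4
Step 5: on BLACK (9,3): turn L to E, flip to white, move to (9,4). |black|=3
Step 6: on WHITE (9,4): turn R to S, flip to black, move to (10,4). |black|=4
Step 7: on WHITE (10,4): turn R to W, flip to black, move to (10,3). |black|=5
Step 8: on WHITE (10,3): turn R to N, flip to black, move to (9,3). |black|=6
Step 9: on WHITE (9,3): turn R to E, flip to black, move to (9,4). |black|=7

Answer: 7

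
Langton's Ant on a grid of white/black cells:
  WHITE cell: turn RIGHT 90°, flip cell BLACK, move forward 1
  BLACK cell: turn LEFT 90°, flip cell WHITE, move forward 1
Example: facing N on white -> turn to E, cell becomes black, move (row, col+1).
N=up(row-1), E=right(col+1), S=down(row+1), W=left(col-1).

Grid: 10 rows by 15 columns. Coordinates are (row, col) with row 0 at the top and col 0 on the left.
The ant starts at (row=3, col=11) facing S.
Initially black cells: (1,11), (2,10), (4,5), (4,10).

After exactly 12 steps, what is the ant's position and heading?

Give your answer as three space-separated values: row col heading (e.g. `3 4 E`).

Step 1: on WHITE (3,11): turn R to W, flip to black, move to (3,10). |black|=5
Step 2: on WHITE (3,10): turn R to N, flip to black, move to (2,10). |black|=6
Step 3: on BLACK (2,10): turn L to W, flip to white, move to (2,9). |black|=5
Step 4: on WHITE (2,9): turn R to N, flip to black, move to (1,9). |black|=6
Step 5: on WHITE (1,9): turn R to E, flip to black, move to (1,10). |black|=7
Step 6: on WHITE (1,10): turn R to S, flip to black, move to (2,10). |black|=8
Step 7: on WHITE (2,10): turn R to W, flip to black, move to (2,9). |black|=9
Step 8: on BLACK (2,9): turn L to S, flip to white, move to (3,9). |black|=8
Step 9: on WHITE (3,9): turn R to W, flip to black, move to (3,8). |black|=9
Step 10: on WHITE (3,8): turn R to N, flip to black, move to (2,8). |black|=10
Step 11: on WHITE (2,8): turn R to E, flip to black, move to (2,9). |black|=11
Step 12: on WHITE (2,9): turn R to S, flip to black, move to (3,9). |black|=12

Answer: 3 9 S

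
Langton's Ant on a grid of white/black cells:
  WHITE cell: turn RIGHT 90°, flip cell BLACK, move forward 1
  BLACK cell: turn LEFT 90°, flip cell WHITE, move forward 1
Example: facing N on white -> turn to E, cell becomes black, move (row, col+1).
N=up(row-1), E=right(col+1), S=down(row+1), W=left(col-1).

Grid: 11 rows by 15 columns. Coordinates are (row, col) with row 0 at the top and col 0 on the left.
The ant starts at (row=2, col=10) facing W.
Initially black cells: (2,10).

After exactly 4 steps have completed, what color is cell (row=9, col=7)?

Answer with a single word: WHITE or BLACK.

Step 1: on BLACK (2,10): turn L to S, flip to white, move to (3,10). |black|=0
Step 2: on WHITE (3,10): turn R to W, flip to black, move to (3,9). |black|=1
Step 3: on WHITE (3,9): turn R to N, flip to black, move to (2,9). |black|=2
Step 4: on WHITE (2,9): turn R to E, flip to black, move to (2,10). |black|=3

Answer: WHITE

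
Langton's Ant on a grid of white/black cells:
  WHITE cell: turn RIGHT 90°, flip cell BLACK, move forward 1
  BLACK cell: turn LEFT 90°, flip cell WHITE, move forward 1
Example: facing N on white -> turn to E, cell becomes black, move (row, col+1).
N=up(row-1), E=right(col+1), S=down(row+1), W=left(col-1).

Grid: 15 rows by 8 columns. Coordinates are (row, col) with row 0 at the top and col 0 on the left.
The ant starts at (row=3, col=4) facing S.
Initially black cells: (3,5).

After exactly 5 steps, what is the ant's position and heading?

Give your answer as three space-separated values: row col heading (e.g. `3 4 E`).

Answer: 3 5 E

Derivation:
Step 1: on WHITE (3,4): turn R to W, flip to black, move to (3,3). |black|=2
Step 2: on WHITE (3,3): turn R to N, flip to black, move to (2,3). |black|=3
Step 3: on WHITE (2,3): turn R to E, flip to black, move to (2,4). |black|=4
Step 4: on WHITE (2,4): turn R to S, flip to black, move to (3,4). |black|=5
Step 5: on BLACK (3,4): turn L to E, flip to white, move to (3,5). |black|=4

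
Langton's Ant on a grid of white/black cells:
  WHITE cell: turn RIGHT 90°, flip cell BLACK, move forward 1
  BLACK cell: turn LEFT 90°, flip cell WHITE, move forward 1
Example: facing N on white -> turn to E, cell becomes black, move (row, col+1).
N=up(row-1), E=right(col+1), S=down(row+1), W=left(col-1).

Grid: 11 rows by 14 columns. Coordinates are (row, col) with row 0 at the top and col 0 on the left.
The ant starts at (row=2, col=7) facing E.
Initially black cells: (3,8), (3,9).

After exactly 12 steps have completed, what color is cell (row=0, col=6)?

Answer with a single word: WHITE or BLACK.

Answer: BLACK

Derivation:
Step 1: on WHITE (2,7): turn R to S, flip to black, move to (3,7). |black|=3
Step 2: on WHITE (3,7): turn R to W, flip to black, move to (3,6). |black|=4
Step 3: on WHITE (3,6): turn R to N, flip to black, move to (2,6). |black|=5
Step 4: on WHITE (2,6): turn R to E, flip to black, move to (2,7). |black|=6
Step 5: on BLACK (2,7): turn L to N, flip to white, move to (1,7). |black|=5
Step 6: on WHITE (1,7): turn R to E, flip to black, move to (1,8). |black|=6
Step 7: on WHITE (1,8): turn R to S, flip to black, move to (2,8). |black|=7
Step 8: on WHITE (2,8): turn R to W, flip to black, move to (2,7). |black|=8
Step 9: on WHITE (2,7): turn R to N, flip to black, move to (1,7). |black|=9
Step 10: on BLACK (1,7): turn L to W, flip to white, move to (1,6). |black|=8
Step 11: on WHITE (1,6): turn R to N, flip to black, move to (0,6). |black|=9
Step 12: on WHITE (0,6): turn R to E, flip to black, move to (0,7). |black|=10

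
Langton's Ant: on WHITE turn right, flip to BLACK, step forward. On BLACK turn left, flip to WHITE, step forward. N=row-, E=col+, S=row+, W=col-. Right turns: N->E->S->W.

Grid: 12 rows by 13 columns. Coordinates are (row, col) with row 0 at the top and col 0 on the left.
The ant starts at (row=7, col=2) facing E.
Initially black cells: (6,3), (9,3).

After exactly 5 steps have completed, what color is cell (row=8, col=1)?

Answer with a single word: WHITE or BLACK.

Answer: BLACK

Derivation:
Step 1: on WHITE (7,2): turn R to S, flip to black, move to (8,2). |black|=3
Step 2: on WHITE (8,2): turn R to W, flip to black, move to (8,1). |black|=4
Step 3: on WHITE (8,1): turn R to N, flip to black, move to (7,1). |black|=5
Step 4: on WHITE (7,1): turn R to E, flip to black, move to (7,2). |black|=6
Step 5: on BLACK (7,2): turn L to N, flip to white, move to (6,2). |black|=5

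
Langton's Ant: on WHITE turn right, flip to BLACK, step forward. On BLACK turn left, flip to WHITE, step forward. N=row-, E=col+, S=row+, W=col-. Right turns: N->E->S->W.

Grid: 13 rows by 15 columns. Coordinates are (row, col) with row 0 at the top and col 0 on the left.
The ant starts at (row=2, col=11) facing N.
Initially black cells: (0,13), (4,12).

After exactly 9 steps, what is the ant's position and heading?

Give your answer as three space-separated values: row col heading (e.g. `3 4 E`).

Step 1: on WHITE (2,11): turn R to E, flip to black, move to (2,12). |black|=3
Step 2: on WHITE (2,12): turn R to S, flip to black, move to (3,12). |black|=4
Step 3: on WHITE (3,12): turn R to W, flip to black, move to (3,11). |black|=5
Step 4: on WHITE (3,11): turn R to N, flip to black, move to (2,11). |black|=6
Step 5: on BLACK (2,11): turn L to W, flip to white, move to (2,10). |black|=5
Step 6: on WHITE (2,10): turn R to N, flip to black, move to (1,10). |black|=6
Step 7: on WHITE (1,10): turn R to E, flip to black, move to (1,11). |black|=7
Step 8: on WHITE (1,11): turn R to S, flip to black, move to (2,11). |black|=8
Step 9: on WHITE (2,11): turn R to W, flip to black, move to (2,10). |black|=9

Answer: 2 10 W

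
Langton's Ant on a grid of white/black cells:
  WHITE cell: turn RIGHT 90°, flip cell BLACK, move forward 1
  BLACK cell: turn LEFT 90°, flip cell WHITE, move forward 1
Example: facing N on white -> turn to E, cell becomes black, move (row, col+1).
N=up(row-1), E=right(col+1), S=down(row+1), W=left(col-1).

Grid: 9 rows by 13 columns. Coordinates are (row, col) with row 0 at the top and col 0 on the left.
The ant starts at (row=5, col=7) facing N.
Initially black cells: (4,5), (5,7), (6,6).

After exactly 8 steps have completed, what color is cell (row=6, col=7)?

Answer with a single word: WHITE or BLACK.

Answer: BLACK

Derivation:
Step 1: on BLACK (5,7): turn L to W, flip to white, move to (5,6). |black|=2
Step 2: on WHITE (5,6): turn R to N, flip to black, move to (4,6). |black|=3
Step 3: on WHITE (4,6): turn R to E, flip to black, move to (4,7). |black|=4
Step 4: on WHITE (4,7): turn R to S, flip to black, move to (5,7). |black|=5
Step 5: on WHITE (5,7): turn R to W, flip to black, move to (5,6). |black|=6
Step 6: on BLACK (5,6): turn L to S, flip to white, move to (6,6). |black|=5
Step 7: on BLACK (6,6): turn L to E, flip to white, move to (6,7). |black|=4
Step 8: on WHITE (6,7): turn R to S, flip to black, move to (7,7). |black|=5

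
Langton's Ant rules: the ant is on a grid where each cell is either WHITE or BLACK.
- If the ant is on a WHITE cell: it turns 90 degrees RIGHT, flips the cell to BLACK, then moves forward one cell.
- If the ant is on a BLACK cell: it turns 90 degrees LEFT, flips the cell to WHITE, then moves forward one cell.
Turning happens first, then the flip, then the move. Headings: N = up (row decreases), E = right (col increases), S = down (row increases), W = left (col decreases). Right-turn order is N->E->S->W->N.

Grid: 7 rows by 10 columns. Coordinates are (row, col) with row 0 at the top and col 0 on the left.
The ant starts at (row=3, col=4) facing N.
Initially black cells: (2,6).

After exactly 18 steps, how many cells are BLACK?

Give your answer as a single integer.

Answer: 7

Derivation:
Step 1: on WHITE (3,4): turn R to E, flip to black, move to (3,5). |black|=2
Step 2: on WHITE (3,5): turn R to S, flip to black, move to (4,5). |black|=3
Step 3: on WHITE (4,5): turn R to W, flip to black, move to (4,4). |black|=4
Step 4: on WHITE (4,4): turn R to N, flip to black, move to (3,4). |black|=5
Step 5: on BLACK (3,4): turn L to W, flip to white, move to (3,3). |black|=4
Step 6: on WHITE (3,3): turn R to N, flip to black, move to (2,3). |black|=5
Step 7: on WHITE (2,3): turn R to E, flip to black, move to (2,4). |black|=6
Step 8: on WHITE (2,4): turn R to S, flip to black, move to (3,4). |black|=7
Step 9: on WHITE (3,4): turn R to W, flip to black, move to (3,3). |black|=8
Step 10: on BLACK (3,3): turn L to S, flip to white, move to (4,3). |black|=7
Step 11: on WHITE (4,3): turn R to W, flip to black, move to (4,2). |black|=8
Step 12: on WHITE (4,2): turn R to N, flip to black, move to (3,2). |black|=9
Step 13: on WHITE (3,2): turn R to E, flip to black, move to (3,3). |black|=10
Step 14: on WHITE (3,3): turn R to S, flip to black, move to (4,3). |black|=11
Step 15: on BLACK (4,3): turn L to E, flip to white, move to (4,4). |black|=10
Step 16: on BLACK (4,4): turn L to N, flip to white, move to (3,4). |black|=9
Step 17: on BLACK (3,4): turn L to W, flip to white, move to (3,3). |black|=8
Step 18: on BLACK (3,3): turn L to S, flip to white, move to (4,3). |black|=7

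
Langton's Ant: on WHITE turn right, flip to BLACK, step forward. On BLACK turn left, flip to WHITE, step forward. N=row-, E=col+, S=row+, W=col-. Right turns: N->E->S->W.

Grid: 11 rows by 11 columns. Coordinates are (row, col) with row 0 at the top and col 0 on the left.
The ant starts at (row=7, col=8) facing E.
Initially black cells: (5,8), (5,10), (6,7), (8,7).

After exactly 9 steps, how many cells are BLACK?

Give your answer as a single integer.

Answer: 9

Derivation:
Step 1: on WHITE (7,8): turn R to S, flip to black, move to (8,8). |black|=5
Step 2: on WHITE (8,8): turn R to W, flip to black, move to (8,7). |black|=6
Step 3: on BLACK (8,7): turn L to S, flip to white, move to (9,7). |black|=5
Step 4: on WHITE (9,7): turn R to W, flip to black, move to (9,6). |black|=6
Step 5: on WHITE (9,6): turn R to N, flip to black, move to (8,6). |black|=7
Step 6: on WHITE (8,6): turn R to E, flip to black, move to (8,7). |black|=8
Step 7: on WHITE (8,7): turn R to S, flip to black, move to (9,7). |black|=9
Step 8: on BLACK (9,7): turn L to E, flip to white, move to (9,8). |black|=8
Step 9: on WHITE (9,8): turn R to S, flip to black, move to (10,8). |black|=9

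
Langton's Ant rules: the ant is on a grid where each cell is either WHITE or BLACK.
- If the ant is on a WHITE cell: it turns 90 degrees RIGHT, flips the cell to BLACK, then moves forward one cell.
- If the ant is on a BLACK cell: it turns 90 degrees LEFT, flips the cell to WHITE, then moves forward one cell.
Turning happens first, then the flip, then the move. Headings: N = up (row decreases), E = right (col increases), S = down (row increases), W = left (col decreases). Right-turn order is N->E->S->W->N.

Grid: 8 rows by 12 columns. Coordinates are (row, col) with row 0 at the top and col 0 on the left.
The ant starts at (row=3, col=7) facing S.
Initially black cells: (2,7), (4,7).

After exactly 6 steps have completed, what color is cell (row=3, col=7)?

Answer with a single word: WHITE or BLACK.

Step 1: on WHITE (3,7): turn R to W, flip to black, move to (3,6). |black|=3
Step 2: on WHITE (3,6): turn R to N, flip to black, move to (2,6). |black|=4
Step 3: on WHITE (2,6): turn R to E, flip to black, move to (2,7). |black|=5
Step 4: on BLACK (2,7): turn L to N, flip to white, move to (1,7). |black|=4
Step 5: on WHITE (1,7): turn R to E, flip to black, move to (1,8). |black|=5
Step 6: on WHITE (1,8): turn R to S, flip to black, move to (2,8). |black|=6

Answer: BLACK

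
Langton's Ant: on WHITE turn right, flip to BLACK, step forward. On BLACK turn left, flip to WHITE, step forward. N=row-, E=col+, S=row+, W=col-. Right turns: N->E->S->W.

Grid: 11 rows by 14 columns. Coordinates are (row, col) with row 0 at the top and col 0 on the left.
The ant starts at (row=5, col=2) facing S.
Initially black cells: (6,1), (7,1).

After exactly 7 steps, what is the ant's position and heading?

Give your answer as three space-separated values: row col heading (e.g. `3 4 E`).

Step 1: on WHITE (5,2): turn R to W, flip to black, move to (5,1). |black|=3
Step 2: on WHITE (5,1): turn R to N, flip to black, move to (4,1). |black|=4
Step 3: on WHITE (4,1): turn R to E, flip to black, move to (4,2). |black|=5
Step 4: on WHITE (4,2): turn R to S, flip to black, move to (5,2). |black|=6
Step 5: on BLACK (5,2): turn L to E, flip to white, move to (5,3). |black|=5
Step 6: on WHITE (5,3): turn R to S, flip to black, move to (6,3). |black|=6
Step 7: on WHITE (6,3): turn R to W, flip to black, move to (6,2). |black|=7

Answer: 6 2 W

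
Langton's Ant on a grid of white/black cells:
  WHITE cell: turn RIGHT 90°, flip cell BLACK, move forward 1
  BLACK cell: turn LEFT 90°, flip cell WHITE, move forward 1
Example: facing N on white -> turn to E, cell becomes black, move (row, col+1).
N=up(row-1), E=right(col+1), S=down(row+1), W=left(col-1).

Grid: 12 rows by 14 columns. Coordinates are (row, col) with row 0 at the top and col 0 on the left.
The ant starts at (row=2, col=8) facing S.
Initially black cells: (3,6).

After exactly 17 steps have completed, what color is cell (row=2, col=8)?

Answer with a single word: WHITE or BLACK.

Answer: WHITE

Derivation:
Step 1: on WHITE (2,8): turn R to W, flip to black, move to (2,7). |black|=2
Step 2: on WHITE (2,7): turn R to N, flip to black, move to (1,7). |black|=3
Step 3: on WHITE (1,7): turn R to E, flip to black, move to (1,8). |black|=4
Step 4: on WHITE (1,8): turn R to S, flip to black, move to (2,8). |black|=5
Step 5: on BLACK (2,8): turn L to E, flip to white, move to (2,9). |black|=4
Step 6: on WHITE (2,9): turn R to S, flip to black, move to (3,9). |black|=5
Step 7: on WHITE (3,9): turn R to W, flip to black, move to (3,8). |black|=6
Step 8: on WHITE (3,8): turn R to N, flip to black, move to (2,8). |black|=7
Step 9: on WHITE (2,8): turn R to E, flip to black, move to (2,9). |black|=8
Step 10: on BLACK (2,9): turn L to N, flip to white, move to (1,9). |black|=7
Step 11: on WHITE (1,9): turn R to E, flip to black, move to (1,10). |black|=8
Step 12: on WHITE (1,10): turn R to S, flip to black, move to (2,10). |black|=9
Step 13: on WHITE (2,10): turn R to W, flip to black, move to (2,9). |black|=10
Step 14: on WHITE (2,9): turn R to N, flip to black, move to (1,9). |black|=11
Step 15: on BLACK (1,9): turn L to W, flip to white, move to (1,8). |black|=10
Step 16: on BLACK (1,8): turn L to S, flip to white, move to (2,8). |black|=9
Step 17: on BLACK (2,8): turn L to E, flip to white, move to (2,9). |black|=8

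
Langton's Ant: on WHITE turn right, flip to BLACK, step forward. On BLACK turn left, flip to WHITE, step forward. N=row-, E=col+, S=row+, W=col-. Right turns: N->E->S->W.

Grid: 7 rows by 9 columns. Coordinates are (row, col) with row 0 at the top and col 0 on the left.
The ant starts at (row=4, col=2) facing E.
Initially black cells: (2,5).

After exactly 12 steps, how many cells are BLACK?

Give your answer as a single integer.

Step 1: on WHITE (4,2): turn R to S, flip to black, move to (5,2). |black|=2
Step 2: on WHITE (5,2): turn R to W, flip to black, move to (5,1). |black|=3
Step 3: on WHITE (5,1): turn R to N, flip to black, move to (4,1). |black|=4
Step 4: on WHITE (4,1): turn R to E, flip to black, move to (4,2). |black|=5
Step 5: on BLACK (4,2): turn L to N, flip to white, move to (3,2). |black|=4
Step 6: on WHITE (3,2): turn R to E, flip to black, move to (3,3). |black|=5
Step 7: on WHITE (3,3): turn R to S, flip to black, move to (4,3). |black|=6
Step 8: on WHITE (4,3): turn R to W, flip to black, move to (4,2). |black|=7
Step 9: on WHITE (4,2): turn R to N, flip to black, move to (3,2). |black|=8
Step 10: on BLACK (3,2): turn L to W, flip to white, move to (3,1). |black|=7
Step 11: on WHITE (3,1): turn R to N, flip to black, move to (2,1). |black|=8
Step 12: on WHITE (2,1): turn R to E, flip to black, move to (2,2). |black|=9

Answer: 9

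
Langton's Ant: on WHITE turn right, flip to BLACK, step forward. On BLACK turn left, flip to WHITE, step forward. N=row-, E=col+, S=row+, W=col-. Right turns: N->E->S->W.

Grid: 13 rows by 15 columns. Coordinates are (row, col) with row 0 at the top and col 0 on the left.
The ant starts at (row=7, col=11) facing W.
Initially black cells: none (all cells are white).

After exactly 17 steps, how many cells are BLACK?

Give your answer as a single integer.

Answer: 7

Derivation:
Step 1: on WHITE (7,11): turn R to N, flip to black, move to (6,11). |black|=1
Step 2: on WHITE (6,11): turn R to E, flip to black, move to (6,12). |black|=2
Step 3: on WHITE (6,12): turn R to S, flip to black, move to (7,12). |black|=3
Step 4: on WHITE (7,12): turn R to W, flip to black, move to (7,11). |black|=4
Step 5: on BLACK (7,11): turn L to S, flip to white, move to (8,11). |black|=3
Step 6: on WHITE (8,11): turn R to W, flip to black, move to (8,10). |black|=4
Step 7: on WHITE (8,10): turn R to N, flip to black, move to (7,10). |black|=5
Step 8: on WHITE (7,10): turn R to E, flip to black, move to (7,11). |black|=6
Step 9: on WHITE (7,11): turn R to S, flip to black, move to (8,11). |black|=7
Step 10: on BLACK (8,11): turn L to E, flip to white, move to (8,12). |black|=6
Step 11: on WHITE (8,12): turn R to S, flip to black, move to (9,12). |black|=7
Step 12: on WHITE (9,12): turn R to W, flip to black, move to (9,11). |black|=8
Step 13: on WHITE (9,11): turn R to N, flip to black, move to (8,11). |black|=9
Step 14: on WHITE (8,11): turn R to E, flip to black, move to (8,12). |black|=10
Step 15: on BLACK (8,12): turn L to N, flip to white, move to (7,12). |black|=9
Step 16: on BLACK (7,12): turn L to W, flip to white, move to (7,11). |black|=8
Step 17: on BLACK (7,11): turn L to S, flip to white, move to (8,11). |black|=7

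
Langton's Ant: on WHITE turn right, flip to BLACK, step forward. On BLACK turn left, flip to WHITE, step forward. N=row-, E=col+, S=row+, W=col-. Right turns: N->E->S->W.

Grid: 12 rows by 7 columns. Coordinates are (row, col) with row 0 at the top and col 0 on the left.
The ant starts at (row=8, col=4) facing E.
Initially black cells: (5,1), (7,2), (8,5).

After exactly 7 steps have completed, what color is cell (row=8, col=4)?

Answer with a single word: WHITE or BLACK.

Step 1: on WHITE (8,4): turn R to S, flip to black, move to (9,4). |black|=4
Step 2: on WHITE (9,4): turn R to W, flip to black, move to (9,3). |black|=5
Step 3: on WHITE (9,3): turn R to N, flip to black, move to (8,3). |black|=6
Step 4: on WHITE (8,3): turn R to E, flip to black, move to (8,4). |black|=7
Step 5: on BLACK (8,4): turn L to N, flip to white, move to (7,4). |black|=6
Step 6: on WHITE (7,4): turn R to E, flip to black, move to (7,5). |black|=7
Step 7: on WHITE (7,5): turn R to S, flip to black, move to (8,5). |black|=8

Answer: WHITE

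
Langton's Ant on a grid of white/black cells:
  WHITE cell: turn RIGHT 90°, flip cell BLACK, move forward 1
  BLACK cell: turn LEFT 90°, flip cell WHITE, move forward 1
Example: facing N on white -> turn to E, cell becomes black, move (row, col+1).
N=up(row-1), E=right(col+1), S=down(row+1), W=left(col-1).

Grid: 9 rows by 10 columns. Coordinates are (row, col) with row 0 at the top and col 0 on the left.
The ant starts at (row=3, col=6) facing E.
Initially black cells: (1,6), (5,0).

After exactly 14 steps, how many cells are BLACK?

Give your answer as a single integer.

Answer: 10

Derivation:
Step 1: on WHITE (3,6): turn R to S, flip to black, move to (4,6). |black|=3
Step 2: on WHITE (4,6): turn R to W, flip to black, move to (4,5). |black|=4
Step 3: on WHITE (4,5): turn R to N, flip to black, move to (3,5). |black|=5
Step 4: on WHITE (3,5): turn R to E, flip to black, move to (3,6). |black|=6
Step 5: on BLACK (3,6): turn L to N, flip to white, move to (2,6). |black|=5
Step 6: on WHITE (2,6): turn R to E, flip to black, move to (2,7). |black|=6
Step 7: on WHITE (2,7): turn R to S, flip to black, move to (3,7). |black|=7
Step 8: on WHITE (3,7): turn R to W, flip to black, move to (3,6). |black|=8
Step 9: on WHITE (3,6): turn R to N, flip to black, move to (2,6). |black|=9
Step 10: on BLACK (2,6): turn L to W, flip to white, move to (2,5). |black|=8
Step 11: on WHITE (2,5): turn R to N, flip to black, move to (1,5). |black|=9
Step 12: on WHITE (1,5): turn R to E, flip to black, move to (1,6). |black|=10
Step 13: on BLACK (1,6): turn L to N, flip to white, move to (0,6). |black|=9
Step 14: on WHITE (0,6): turn R to E, flip to black, move to (0,7). |black|=10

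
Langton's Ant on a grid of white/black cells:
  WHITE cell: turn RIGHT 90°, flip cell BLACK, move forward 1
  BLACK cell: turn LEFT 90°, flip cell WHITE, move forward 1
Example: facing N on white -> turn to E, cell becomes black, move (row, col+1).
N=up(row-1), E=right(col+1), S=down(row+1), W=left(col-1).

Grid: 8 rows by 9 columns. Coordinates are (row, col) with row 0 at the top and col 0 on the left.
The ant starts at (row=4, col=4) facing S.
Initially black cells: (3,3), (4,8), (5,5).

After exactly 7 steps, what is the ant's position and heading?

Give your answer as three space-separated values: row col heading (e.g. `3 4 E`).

Step 1: on WHITE (4,4): turn R to W, flip to black, move to (4,3). |black|=4
Step 2: on WHITE (4,3): turn R to N, flip to black, move to (3,3). |black|=5
Step 3: on BLACK (3,3): turn L to W, flip to white, move to (3,2). |black|=4
Step 4: on WHITE (3,2): turn R to N, flip to black, move to (2,2). |black|=5
Step 5: on WHITE (2,2): turn R to E, flip to black, move to (2,3). |black|=6
Step 6: on WHITE (2,3): turn R to S, flip to black, move to (3,3). |black|=7
Step 7: on WHITE (3,3): turn R to W, flip to black, move to (3,2). |black|=8

Answer: 3 2 W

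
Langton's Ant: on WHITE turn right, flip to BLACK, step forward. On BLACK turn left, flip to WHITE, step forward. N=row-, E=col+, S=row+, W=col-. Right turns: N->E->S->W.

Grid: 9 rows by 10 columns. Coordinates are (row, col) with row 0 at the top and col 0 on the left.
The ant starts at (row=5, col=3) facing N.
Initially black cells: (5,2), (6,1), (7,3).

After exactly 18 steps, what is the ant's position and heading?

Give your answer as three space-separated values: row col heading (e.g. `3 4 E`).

Answer: 6 2 N

Derivation:
Step 1: on WHITE (5,3): turn R to E, flip to black, move to (5,4). |black|=4
Step 2: on WHITE (5,4): turn R to S, flip to black, move to (6,4). |black|=5
Step 3: on WHITE (6,4): turn R to W, flip to black, move to (6,3). |black|=6
Step 4: on WHITE (6,3): turn R to N, flip to black, move to (5,3). |black|=7
Step 5: on BLACK (5,3): turn L to W, flip to white, move to (5,2). |black|=6
Step 6: on BLACK (5,2): turn L to S, flip to white, move to (6,2). |black|=5
Step 7: on WHITE (6,2): turn R to W, flip to black, move to (6,1). |black|=6
Step 8: on BLACK (6,1): turn L to S, flip to white, move to (7,1). |black|=5
Step 9: on WHITE (7,1): turn R to W, flip to black, move to (7,0). |black|=6
Step 10: on WHITE (7,0): turn R to N, flip to black, move to (6,0). |black|=7
Step 11: on WHITE (6,0): turn R to E, flip to black, move to (6,1). |black|=8
Step 12: on WHITE (6,1): turn R to S, flip to black, move to (7,1). |black|=9
Step 13: on BLACK (7,1): turn L to E, flip to white, move to (7,2). |black|=8
Step 14: on WHITE (7,2): turn R to S, flip to black, move to (8,2). |black|=9
Step 15: on WHITE (8,2): turn R to W, flip to black, move to (8,1). |black|=10
Step 16: on WHITE (8,1): turn R to N, flip to black, move to (7,1). |black|=11
Step 17: on WHITE (7,1): turn R to E, flip to black, move to (7,2). |black|=12
Step 18: on BLACK (7,2): turn L to N, flip to white, move to (6,2). |black|=11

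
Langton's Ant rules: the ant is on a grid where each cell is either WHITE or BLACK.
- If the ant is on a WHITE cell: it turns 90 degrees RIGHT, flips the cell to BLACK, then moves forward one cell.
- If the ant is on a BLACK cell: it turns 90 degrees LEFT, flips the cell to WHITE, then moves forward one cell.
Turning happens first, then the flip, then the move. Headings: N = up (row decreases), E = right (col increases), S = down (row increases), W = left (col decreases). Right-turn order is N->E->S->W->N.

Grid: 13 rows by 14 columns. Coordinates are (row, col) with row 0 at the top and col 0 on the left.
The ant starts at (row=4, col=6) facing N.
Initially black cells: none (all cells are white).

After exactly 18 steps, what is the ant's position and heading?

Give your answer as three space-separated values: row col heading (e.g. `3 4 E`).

Answer: 5 5 S

Derivation:
Step 1: on WHITE (4,6): turn R to E, flip to black, move to (4,7). |black|=1
Step 2: on WHITE (4,7): turn R to S, flip to black, move to (5,7). |black|=2
Step 3: on WHITE (5,7): turn R to W, flip to black, move to (5,6). |black|=3
Step 4: on WHITE (5,6): turn R to N, flip to black, move to (4,6). |black|=4
Step 5: on BLACK (4,6): turn L to W, flip to white, move to (4,5). |black|=3
Step 6: on WHITE (4,5): turn R to N, flip to black, move to (3,5). |black|=4
Step 7: on WHITE (3,5): turn R to E, flip to black, move to (3,6). |black|=5
Step 8: on WHITE (3,6): turn R to S, flip to black, move to (4,6). |black|=6
Step 9: on WHITE (4,6): turn R to W, flip to black, move to (4,5). |black|=7
Step 10: on BLACK (4,5): turn L to S, flip to white, move to (5,5). |black|=6
Step 11: on WHITE (5,5): turn R to W, flip to black, move to (5,4). |black|=7
Step 12: on WHITE (5,4): turn R to N, flip to black, move to (4,4). |black|=8
Step 13: on WHITE (4,4): turn R to E, flip to black, move to (4,5). |black|=9
Step 14: on WHITE (4,5): turn R to S, flip to black, move to (5,5). |black|=10
Step 15: on BLACK (5,5): turn L to E, flip to white, move to (5,6). |black|=9
Step 16: on BLACK (5,6): turn L to N, flip to white, move to (4,6). |black|=8
Step 17: on BLACK (4,6): turn L to W, flip to white, move to (4,5). |black|=7
Step 18: on BLACK (4,5): turn L to S, flip to white, move to (5,5). |black|=6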